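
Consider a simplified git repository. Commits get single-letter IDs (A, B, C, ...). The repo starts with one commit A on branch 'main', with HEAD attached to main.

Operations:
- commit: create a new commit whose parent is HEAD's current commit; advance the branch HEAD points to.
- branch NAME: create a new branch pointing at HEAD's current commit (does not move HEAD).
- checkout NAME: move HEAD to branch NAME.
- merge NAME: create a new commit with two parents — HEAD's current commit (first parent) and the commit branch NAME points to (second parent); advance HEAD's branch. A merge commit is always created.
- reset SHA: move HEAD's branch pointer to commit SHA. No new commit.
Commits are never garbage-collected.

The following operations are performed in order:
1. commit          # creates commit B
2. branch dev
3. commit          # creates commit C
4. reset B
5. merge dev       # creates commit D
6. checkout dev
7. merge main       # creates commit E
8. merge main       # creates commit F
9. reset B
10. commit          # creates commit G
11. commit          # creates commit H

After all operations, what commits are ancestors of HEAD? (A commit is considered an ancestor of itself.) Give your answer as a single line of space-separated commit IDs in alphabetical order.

Answer: A B G H

Derivation:
After op 1 (commit): HEAD=main@B [main=B]
After op 2 (branch): HEAD=main@B [dev=B main=B]
After op 3 (commit): HEAD=main@C [dev=B main=C]
After op 4 (reset): HEAD=main@B [dev=B main=B]
After op 5 (merge): HEAD=main@D [dev=B main=D]
After op 6 (checkout): HEAD=dev@B [dev=B main=D]
After op 7 (merge): HEAD=dev@E [dev=E main=D]
After op 8 (merge): HEAD=dev@F [dev=F main=D]
After op 9 (reset): HEAD=dev@B [dev=B main=D]
After op 10 (commit): HEAD=dev@G [dev=G main=D]
After op 11 (commit): HEAD=dev@H [dev=H main=D]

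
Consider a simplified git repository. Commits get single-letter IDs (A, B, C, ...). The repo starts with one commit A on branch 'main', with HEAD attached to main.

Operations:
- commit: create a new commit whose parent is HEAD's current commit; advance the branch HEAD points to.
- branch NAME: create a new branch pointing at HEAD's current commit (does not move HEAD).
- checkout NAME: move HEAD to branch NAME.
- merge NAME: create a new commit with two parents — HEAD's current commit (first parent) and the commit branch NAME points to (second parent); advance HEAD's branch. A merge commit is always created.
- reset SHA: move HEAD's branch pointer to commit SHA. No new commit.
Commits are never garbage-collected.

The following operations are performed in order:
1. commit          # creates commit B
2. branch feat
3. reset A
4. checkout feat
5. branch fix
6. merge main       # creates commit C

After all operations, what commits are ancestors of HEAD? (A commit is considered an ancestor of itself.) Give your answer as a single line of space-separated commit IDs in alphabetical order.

Answer: A B C

Derivation:
After op 1 (commit): HEAD=main@B [main=B]
After op 2 (branch): HEAD=main@B [feat=B main=B]
After op 3 (reset): HEAD=main@A [feat=B main=A]
After op 4 (checkout): HEAD=feat@B [feat=B main=A]
After op 5 (branch): HEAD=feat@B [feat=B fix=B main=A]
After op 6 (merge): HEAD=feat@C [feat=C fix=B main=A]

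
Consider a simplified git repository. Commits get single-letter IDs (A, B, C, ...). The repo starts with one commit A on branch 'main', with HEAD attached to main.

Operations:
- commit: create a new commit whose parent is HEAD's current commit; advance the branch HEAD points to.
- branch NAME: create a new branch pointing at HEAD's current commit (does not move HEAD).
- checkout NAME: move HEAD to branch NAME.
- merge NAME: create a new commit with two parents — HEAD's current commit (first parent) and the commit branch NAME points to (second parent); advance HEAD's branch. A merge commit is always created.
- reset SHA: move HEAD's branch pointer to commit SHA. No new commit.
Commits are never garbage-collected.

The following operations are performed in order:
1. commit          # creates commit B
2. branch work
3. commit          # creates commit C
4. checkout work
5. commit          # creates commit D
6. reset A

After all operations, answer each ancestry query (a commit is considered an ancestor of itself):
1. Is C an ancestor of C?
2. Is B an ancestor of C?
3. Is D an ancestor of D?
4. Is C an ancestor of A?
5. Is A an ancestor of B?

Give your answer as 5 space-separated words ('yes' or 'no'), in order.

After op 1 (commit): HEAD=main@B [main=B]
After op 2 (branch): HEAD=main@B [main=B work=B]
After op 3 (commit): HEAD=main@C [main=C work=B]
After op 4 (checkout): HEAD=work@B [main=C work=B]
After op 5 (commit): HEAD=work@D [main=C work=D]
After op 6 (reset): HEAD=work@A [main=C work=A]
ancestors(C) = {A,B,C}; C in? yes
ancestors(C) = {A,B,C}; B in? yes
ancestors(D) = {A,B,D}; D in? yes
ancestors(A) = {A}; C in? no
ancestors(B) = {A,B}; A in? yes

Answer: yes yes yes no yes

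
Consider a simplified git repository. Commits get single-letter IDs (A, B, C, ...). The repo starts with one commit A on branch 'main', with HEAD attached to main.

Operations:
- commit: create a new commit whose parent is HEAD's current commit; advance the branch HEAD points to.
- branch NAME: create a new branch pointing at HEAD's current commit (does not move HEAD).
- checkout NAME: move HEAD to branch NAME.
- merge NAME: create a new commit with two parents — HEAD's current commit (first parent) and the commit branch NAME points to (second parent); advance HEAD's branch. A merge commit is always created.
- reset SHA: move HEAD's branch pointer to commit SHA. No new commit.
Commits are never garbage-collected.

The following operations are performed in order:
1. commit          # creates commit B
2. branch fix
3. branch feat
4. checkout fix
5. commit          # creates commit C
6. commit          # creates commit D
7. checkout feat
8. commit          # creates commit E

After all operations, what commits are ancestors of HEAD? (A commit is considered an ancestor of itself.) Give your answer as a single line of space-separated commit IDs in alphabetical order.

After op 1 (commit): HEAD=main@B [main=B]
After op 2 (branch): HEAD=main@B [fix=B main=B]
After op 3 (branch): HEAD=main@B [feat=B fix=B main=B]
After op 4 (checkout): HEAD=fix@B [feat=B fix=B main=B]
After op 5 (commit): HEAD=fix@C [feat=B fix=C main=B]
After op 6 (commit): HEAD=fix@D [feat=B fix=D main=B]
After op 7 (checkout): HEAD=feat@B [feat=B fix=D main=B]
After op 8 (commit): HEAD=feat@E [feat=E fix=D main=B]

Answer: A B E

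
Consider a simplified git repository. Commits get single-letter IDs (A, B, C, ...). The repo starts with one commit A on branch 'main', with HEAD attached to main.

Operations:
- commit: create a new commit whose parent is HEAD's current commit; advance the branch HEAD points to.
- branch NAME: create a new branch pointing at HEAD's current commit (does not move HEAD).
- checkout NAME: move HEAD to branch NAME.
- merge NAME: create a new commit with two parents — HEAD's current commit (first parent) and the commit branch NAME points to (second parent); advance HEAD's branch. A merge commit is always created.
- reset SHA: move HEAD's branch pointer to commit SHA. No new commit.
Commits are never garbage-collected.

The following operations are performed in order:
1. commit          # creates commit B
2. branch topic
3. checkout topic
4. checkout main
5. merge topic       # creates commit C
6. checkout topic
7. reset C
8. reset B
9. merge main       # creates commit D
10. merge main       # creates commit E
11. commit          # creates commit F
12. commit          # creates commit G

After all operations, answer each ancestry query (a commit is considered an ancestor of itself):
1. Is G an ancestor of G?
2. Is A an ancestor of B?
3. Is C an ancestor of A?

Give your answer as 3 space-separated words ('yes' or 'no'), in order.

Answer: yes yes no

Derivation:
After op 1 (commit): HEAD=main@B [main=B]
After op 2 (branch): HEAD=main@B [main=B topic=B]
After op 3 (checkout): HEAD=topic@B [main=B topic=B]
After op 4 (checkout): HEAD=main@B [main=B topic=B]
After op 5 (merge): HEAD=main@C [main=C topic=B]
After op 6 (checkout): HEAD=topic@B [main=C topic=B]
After op 7 (reset): HEAD=topic@C [main=C topic=C]
After op 8 (reset): HEAD=topic@B [main=C topic=B]
After op 9 (merge): HEAD=topic@D [main=C topic=D]
After op 10 (merge): HEAD=topic@E [main=C topic=E]
After op 11 (commit): HEAD=topic@F [main=C topic=F]
After op 12 (commit): HEAD=topic@G [main=C topic=G]
ancestors(G) = {A,B,C,D,E,F,G}; G in? yes
ancestors(B) = {A,B}; A in? yes
ancestors(A) = {A}; C in? no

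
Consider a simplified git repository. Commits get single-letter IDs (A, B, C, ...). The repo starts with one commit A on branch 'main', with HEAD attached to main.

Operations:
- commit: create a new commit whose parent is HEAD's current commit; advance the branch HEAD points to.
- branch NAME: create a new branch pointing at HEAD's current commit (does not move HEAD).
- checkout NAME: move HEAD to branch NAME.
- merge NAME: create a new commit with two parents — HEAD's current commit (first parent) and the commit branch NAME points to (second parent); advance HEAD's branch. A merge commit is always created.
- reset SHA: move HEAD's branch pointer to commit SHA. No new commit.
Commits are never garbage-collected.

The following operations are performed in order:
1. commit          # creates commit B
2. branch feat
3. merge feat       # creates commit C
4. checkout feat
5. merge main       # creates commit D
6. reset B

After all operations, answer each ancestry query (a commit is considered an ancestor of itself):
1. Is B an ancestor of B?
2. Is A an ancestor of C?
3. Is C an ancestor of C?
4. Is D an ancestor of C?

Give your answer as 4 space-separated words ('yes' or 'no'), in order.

Answer: yes yes yes no

Derivation:
After op 1 (commit): HEAD=main@B [main=B]
After op 2 (branch): HEAD=main@B [feat=B main=B]
After op 3 (merge): HEAD=main@C [feat=B main=C]
After op 4 (checkout): HEAD=feat@B [feat=B main=C]
After op 5 (merge): HEAD=feat@D [feat=D main=C]
After op 6 (reset): HEAD=feat@B [feat=B main=C]
ancestors(B) = {A,B}; B in? yes
ancestors(C) = {A,B,C}; A in? yes
ancestors(C) = {A,B,C}; C in? yes
ancestors(C) = {A,B,C}; D in? no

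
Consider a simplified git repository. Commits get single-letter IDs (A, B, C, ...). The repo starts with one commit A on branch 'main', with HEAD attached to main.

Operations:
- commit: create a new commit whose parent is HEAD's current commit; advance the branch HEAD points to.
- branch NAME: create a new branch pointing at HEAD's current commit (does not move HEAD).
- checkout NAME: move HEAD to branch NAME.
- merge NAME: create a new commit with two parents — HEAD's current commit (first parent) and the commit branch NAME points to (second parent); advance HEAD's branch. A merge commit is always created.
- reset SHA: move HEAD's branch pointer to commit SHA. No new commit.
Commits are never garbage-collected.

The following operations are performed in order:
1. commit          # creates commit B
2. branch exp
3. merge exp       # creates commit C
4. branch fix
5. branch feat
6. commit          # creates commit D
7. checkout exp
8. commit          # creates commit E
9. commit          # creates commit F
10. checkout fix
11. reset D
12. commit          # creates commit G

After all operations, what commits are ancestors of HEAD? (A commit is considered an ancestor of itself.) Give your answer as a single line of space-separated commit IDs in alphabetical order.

After op 1 (commit): HEAD=main@B [main=B]
After op 2 (branch): HEAD=main@B [exp=B main=B]
After op 3 (merge): HEAD=main@C [exp=B main=C]
After op 4 (branch): HEAD=main@C [exp=B fix=C main=C]
After op 5 (branch): HEAD=main@C [exp=B feat=C fix=C main=C]
After op 6 (commit): HEAD=main@D [exp=B feat=C fix=C main=D]
After op 7 (checkout): HEAD=exp@B [exp=B feat=C fix=C main=D]
After op 8 (commit): HEAD=exp@E [exp=E feat=C fix=C main=D]
After op 9 (commit): HEAD=exp@F [exp=F feat=C fix=C main=D]
After op 10 (checkout): HEAD=fix@C [exp=F feat=C fix=C main=D]
After op 11 (reset): HEAD=fix@D [exp=F feat=C fix=D main=D]
After op 12 (commit): HEAD=fix@G [exp=F feat=C fix=G main=D]

Answer: A B C D G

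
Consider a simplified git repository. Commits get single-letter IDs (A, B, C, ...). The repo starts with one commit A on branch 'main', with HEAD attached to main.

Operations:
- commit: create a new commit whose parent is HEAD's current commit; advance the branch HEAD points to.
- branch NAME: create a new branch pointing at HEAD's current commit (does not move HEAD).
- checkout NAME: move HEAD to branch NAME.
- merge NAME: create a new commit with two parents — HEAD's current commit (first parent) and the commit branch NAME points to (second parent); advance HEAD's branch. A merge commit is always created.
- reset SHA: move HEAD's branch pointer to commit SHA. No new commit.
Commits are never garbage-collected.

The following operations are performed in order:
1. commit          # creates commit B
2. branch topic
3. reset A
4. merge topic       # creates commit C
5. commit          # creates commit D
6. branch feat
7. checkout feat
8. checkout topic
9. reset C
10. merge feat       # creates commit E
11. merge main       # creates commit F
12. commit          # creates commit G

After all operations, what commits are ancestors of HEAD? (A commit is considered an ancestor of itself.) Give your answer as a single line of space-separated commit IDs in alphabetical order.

Answer: A B C D E F G

Derivation:
After op 1 (commit): HEAD=main@B [main=B]
After op 2 (branch): HEAD=main@B [main=B topic=B]
After op 3 (reset): HEAD=main@A [main=A topic=B]
After op 4 (merge): HEAD=main@C [main=C topic=B]
After op 5 (commit): HEAD=main@D [main=D topic=B]
After op 6 (branch): HEAD=main@D [feat=D main=D topic=B]
After op 7 (checkout): HEAD=feat@D [feat=D main=D topic=B]
After op 8 (checkout): HEAD=topic@B [feat=D main=D topic=B]
After op 9 (reset): HEAD=topic@C [feat=D main=D topic=C]
After op 10 (merge): HEAD=topic@E [feat=D main=D topic=E]
After op 11 (merge): HEAD=topic@F [feat=D main=D topic=F]
After op 12 (commit): HEAD=topic@G [feat=D main=D topic=G]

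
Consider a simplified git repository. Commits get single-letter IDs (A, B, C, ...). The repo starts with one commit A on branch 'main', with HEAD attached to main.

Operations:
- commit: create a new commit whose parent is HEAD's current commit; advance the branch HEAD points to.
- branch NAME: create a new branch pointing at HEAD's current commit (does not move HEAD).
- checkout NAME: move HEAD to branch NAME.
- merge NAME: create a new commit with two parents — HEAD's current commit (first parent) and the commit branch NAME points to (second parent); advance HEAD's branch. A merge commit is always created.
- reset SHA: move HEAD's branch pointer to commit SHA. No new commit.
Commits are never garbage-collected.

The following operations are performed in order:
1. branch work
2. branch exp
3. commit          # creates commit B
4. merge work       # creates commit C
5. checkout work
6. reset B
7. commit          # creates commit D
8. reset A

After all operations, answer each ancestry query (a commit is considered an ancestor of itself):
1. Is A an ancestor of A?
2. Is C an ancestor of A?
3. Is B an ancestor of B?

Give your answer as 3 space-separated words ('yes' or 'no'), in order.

Answer: yes no yes

Derivation:
After op 1 (branch): HEAD=main@A [main=A work=A]
After op 2 (branch): HEAD=main@A [exp=A main=A work=A]
After op 3 (commit): HEAD=main@B [exp=A main=B work=A]
After op 4 (merge): HEAD=main@C [exp=A main=C work=A]
After op 5 (checkout): HEAD=work@A [exp=A main=C work=A]
After op 6 (reset): HEAD=work@B [exp=A main=C work=B]
After op 7 (commit): HEAD=work@D [exp=A main=C work=D]
After op 8 (reset): HEAD=work@A [exp=A main=C work=A]
ancestors(A) = {A}; A in? yes
ancestors(A) = {A}; C in? no
ancestors(B) = {A,B}; B in? yes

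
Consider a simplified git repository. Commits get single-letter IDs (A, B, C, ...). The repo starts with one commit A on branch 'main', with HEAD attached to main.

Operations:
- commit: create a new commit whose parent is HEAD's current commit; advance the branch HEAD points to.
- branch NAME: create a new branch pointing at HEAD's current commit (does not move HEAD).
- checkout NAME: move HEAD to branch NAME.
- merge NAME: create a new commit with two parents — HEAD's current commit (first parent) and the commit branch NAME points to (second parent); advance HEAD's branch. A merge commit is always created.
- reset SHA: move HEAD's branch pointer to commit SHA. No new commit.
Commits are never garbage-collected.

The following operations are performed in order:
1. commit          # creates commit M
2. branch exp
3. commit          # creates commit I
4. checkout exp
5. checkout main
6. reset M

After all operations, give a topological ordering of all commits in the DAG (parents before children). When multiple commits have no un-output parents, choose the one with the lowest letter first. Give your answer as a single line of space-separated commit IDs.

Answer: A M I

Derivation:
After op 1 (commit): HEAD=main@M [main=M]
After op 2 (branch): HEAD=main@M [exp=M main=M]
After op 3 (commit): HEAD=main@I [exp=M main=I]
After op 4 (checkout): HEAD=exp@M [exp=M main=I]
After op 5 (checkout): HEAD=main@I [exp=M main=I]
After op 6 (reset): HEAD=main@M [exp=M main=M]
commit A: parents=[]
commit I: parents=['M']
commit M: parents=['A']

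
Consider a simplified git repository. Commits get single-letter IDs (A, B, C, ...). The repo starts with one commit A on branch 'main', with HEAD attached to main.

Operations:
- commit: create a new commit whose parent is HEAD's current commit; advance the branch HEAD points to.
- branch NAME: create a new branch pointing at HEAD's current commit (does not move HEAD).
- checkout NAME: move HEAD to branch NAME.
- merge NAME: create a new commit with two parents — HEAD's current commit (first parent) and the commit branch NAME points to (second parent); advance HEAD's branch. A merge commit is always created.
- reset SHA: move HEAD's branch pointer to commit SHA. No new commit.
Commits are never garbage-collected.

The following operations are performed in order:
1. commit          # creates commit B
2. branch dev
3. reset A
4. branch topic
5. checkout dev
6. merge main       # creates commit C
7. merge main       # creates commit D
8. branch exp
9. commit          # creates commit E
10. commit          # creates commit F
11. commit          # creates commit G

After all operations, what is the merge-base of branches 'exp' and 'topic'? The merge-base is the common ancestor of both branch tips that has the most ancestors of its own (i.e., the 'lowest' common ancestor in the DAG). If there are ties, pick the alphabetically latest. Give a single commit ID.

After op 1 (commit): HEAD=main@B [main=B]
After op 2 (branch): HEAD=main@B [dev=B main=B]
After op 3 (reset): HEAD=main@A [dev=B main=A]
After op 4 (branch): HEAD=main@A [dev=B main=A topic=A]
After op 5 (checkout): HEAD=dev@B [dev=B main=A topic=A]
After op 6 (merge): HEAD=dev@C [dev=C main=A topic=A]
After op 7 (merge): HEAD=dev@D [dev=D main=A topic=A]
After op 8 (branch): HEAD=dev@D [dev=D exp=D main=A topic=A]
After op 9 (commit): HEAD=dev@E [dev=E exp=D main=A topic=A]
After op 10 (commit): HEAD=dev@F [dev=F exp=D main=A topic=A]
After op 11 (commit): HEAD=dev@G [dev=G exp=D main=A topic=A]
ancestors(exp=D): ['A', 'B', 'C', 'D']
ancestors(topic=A): ['A']
common: ['A']

Answer: A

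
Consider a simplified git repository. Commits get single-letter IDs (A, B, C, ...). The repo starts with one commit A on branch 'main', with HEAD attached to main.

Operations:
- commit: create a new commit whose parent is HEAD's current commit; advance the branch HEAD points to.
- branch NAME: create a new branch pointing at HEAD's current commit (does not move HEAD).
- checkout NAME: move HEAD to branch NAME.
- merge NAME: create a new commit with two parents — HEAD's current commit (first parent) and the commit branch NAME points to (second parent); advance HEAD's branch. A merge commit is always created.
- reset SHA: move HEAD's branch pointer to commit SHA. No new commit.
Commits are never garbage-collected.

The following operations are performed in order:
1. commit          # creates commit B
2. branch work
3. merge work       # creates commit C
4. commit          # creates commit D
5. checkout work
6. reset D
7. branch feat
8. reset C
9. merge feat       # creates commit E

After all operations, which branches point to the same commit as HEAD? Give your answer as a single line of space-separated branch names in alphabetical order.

Answer: work

Derivation:
After op 1 (commit): HEAD=main@B [main=B]
After op 2 (branch): HEAD=main@B [main=B work=B]
After op 3 (merge): HEAD=main@C [main=C work=B]
After op 4 (commit): HEAD=main@D [main=D work=B]
After op 5 (checkout): HEAD=work@B [main=D work=B]
After op 6 (reset): HEAD=work@D [main=D work=D]
After op 7 (branch): HEAD=work@D [feat=D main=D work=D]
After op 8 (reset): HEAD=work@C [feat=D main=D work=C]
After op 9 (merge): HEAD=work@E [feat=D main=D work=E]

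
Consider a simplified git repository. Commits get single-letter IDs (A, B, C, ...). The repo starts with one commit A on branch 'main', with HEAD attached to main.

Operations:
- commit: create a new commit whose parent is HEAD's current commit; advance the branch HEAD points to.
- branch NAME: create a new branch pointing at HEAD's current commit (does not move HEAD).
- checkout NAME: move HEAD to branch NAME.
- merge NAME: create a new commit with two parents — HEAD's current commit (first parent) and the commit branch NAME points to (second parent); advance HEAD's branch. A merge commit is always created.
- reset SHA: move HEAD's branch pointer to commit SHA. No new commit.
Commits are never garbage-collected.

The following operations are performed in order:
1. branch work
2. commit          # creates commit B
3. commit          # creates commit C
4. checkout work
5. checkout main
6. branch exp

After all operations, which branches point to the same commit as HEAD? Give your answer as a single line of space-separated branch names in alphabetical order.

Answer: exp main

Derivation:
After op 1 (branch): HEAD=main@A [main=A work=A]
After op 2 (commit): HEAD=main@B [main=B work=A]
After op 3 (commit): HEAD=main@C [main=C work=A]
After op 4 (checkout): HEAD=work@A [main=C work=A]
After op 5 (checkout): HEAD=main@C [main=C work=A]
After op 6 (branch): HEAD=main@C [exp=C main=C work=A]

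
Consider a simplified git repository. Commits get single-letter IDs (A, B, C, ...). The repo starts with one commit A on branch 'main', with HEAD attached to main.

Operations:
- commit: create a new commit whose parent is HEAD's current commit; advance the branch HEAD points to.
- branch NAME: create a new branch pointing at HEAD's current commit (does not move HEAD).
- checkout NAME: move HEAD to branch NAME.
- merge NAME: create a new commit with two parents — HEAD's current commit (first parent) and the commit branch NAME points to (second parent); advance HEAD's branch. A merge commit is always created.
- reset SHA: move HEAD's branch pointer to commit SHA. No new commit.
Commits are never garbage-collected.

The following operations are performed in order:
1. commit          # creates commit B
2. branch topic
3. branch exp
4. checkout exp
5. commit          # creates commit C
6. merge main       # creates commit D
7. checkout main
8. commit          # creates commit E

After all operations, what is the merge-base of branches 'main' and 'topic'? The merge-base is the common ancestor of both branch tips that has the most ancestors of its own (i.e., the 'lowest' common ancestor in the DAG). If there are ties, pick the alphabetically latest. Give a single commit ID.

After op 1 (commit): HEAD=main@B [main=B]
After op 2 (branch): HEAD=main@B [main=B topic=B]
After op 3 (branch): HEAD=main@B [exp=B main=B topic=B]
After op 4 (checkout): HEAD=exp@B [exp=B main=B topic=B]
After op 5 (commit): HEAD=exp@C [exp=C main=B topic=B]
After op 6 (merge): HEAD=exp@D [exp=D main=B topic=B]
After op 7 (checkout): HEAD=main@B [exp=D main=B topic=B]
After op 8 (commit): HEAD=main@E [exp=D main=E topic=B]
ancestors(main=E): ['A', 'B', 'E']
ancestors(topic=B): ['A', 'B']
common: ['A', 'B']

Answer: B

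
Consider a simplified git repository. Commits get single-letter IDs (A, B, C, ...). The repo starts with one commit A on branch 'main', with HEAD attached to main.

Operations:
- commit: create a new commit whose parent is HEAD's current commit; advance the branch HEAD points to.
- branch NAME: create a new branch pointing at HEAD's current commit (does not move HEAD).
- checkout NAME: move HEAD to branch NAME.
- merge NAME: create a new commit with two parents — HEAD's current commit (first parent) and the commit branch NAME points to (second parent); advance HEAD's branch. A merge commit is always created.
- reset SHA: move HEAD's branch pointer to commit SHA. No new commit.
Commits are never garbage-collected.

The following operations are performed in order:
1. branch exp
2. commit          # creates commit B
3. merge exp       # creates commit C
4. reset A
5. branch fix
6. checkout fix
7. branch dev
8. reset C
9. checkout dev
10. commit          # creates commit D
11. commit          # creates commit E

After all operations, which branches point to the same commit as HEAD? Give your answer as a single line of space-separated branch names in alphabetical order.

Answer: dev

Derivation:
After op 1 (branch): HEAD=main@A [exp=A main=A]
After op 2 (commit): HEAD=main@B [exp=A main=B]
After op 3 (merge): HEAD=main@C [exp=A main=C]
After op 4 (reset): HEAD=main@A [exp=A main=A]
After op 5 (branch): HEAD=main@A [exp=A fix=A main=A]
After op 6 (checkout): HEAD=fix@A [exp=A fix=A main=A]
After op 7 (branch): HEAD=fix@A [dev=A exp=A fix=A main=A]
After op 8 (reset): HEAD=fix@C [dev=A exp=A fix=C main=A]
After op 9 (checkout): HEAD=dev@A [dev=A exp=A fix=C main=A]
After op 10 (commit): HEAD=dev@D [dev=D exp=A fix=C main=A]
After op 11 (commit): HEAD=dev@E [dev=E exp=A fix=C main=A]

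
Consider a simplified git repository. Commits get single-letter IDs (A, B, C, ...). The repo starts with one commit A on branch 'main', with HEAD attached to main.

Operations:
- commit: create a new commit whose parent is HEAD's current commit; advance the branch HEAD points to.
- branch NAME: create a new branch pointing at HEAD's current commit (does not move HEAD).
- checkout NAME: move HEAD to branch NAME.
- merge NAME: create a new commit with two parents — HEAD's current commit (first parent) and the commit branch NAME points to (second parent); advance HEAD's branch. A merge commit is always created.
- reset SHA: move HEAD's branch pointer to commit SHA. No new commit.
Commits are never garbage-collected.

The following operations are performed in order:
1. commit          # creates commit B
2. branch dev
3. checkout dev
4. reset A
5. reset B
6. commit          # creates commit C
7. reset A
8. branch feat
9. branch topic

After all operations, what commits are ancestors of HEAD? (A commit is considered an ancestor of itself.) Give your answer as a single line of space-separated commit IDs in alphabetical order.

After op 1 (commit): HEAD=main@B [main=B]
After op 2 (branch): HEAD=main@B [dev=B main=B]
After op 3 (checkout): HEAD=dev@B [dev=B main=B]
After op 4 (reset): HEAD=dev@A [dev=A main=B]
After op 5 (reset): HEAD=dev@B [dev=B main=B]
After op 6 (commit): HEAD=dev@C [dev=C main=B]
After op 7 (reset): HEAD=dev@A [dev=A main=B]
After op 8 (branch): HEAD=dev@A [dev=A feat=A main=B]
After op 9 (branch): HEAD=dev@A [dev=A feat=A main=B topic=A]

Answer: A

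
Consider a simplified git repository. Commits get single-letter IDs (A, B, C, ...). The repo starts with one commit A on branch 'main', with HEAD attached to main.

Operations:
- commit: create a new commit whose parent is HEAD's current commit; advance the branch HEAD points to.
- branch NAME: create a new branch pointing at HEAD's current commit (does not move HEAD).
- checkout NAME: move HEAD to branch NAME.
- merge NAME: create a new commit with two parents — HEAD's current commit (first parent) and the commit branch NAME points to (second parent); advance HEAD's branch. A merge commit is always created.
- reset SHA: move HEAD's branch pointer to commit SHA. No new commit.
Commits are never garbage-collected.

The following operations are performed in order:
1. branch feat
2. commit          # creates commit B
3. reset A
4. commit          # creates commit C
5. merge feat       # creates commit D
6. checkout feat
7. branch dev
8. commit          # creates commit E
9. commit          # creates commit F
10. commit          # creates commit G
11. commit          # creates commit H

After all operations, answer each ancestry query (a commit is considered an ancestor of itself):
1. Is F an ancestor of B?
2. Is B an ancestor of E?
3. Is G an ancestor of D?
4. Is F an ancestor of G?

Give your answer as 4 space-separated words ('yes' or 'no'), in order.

Answer: no no no yes

Derivation:
After op 1 (branch): HEAD=main@A [feat=A main=A]
After op 2 (commit): HEAD=main@B [feat=A main=B]
After op 3 (reset): HEAD=main@A [feat=A main=A]
After op 4 (commit): HEAD=main@C [feat=A main=C]
After op 5 (merge): HEAD=main@D [feat=A main=D]
After op 6 (checkout): HEAD=feat@A [feat=A main=D]
After op 7 (branch): HEAD=feat@A [dev=A feat=A main=D]
After op 8 (commit): HEAD=feat@E [dev=A feat=E main=D]
After op 9 (commit): HEAD=feat@F [dev=A feat=F main=D]
After op 10 (commit): HEAD=feat@G [dev=A feat=G main=D]
After op 11 (commit): HEAD=feat@H [dev=A feat=H main=D]
ancestors(B) = {A,B}; F in? no
ancestors(E) = {A,E}; B in? no
ancestors(D) = {A,C,D}; G in? no
ancestors(G) = {A,E,F,G}; F in? yes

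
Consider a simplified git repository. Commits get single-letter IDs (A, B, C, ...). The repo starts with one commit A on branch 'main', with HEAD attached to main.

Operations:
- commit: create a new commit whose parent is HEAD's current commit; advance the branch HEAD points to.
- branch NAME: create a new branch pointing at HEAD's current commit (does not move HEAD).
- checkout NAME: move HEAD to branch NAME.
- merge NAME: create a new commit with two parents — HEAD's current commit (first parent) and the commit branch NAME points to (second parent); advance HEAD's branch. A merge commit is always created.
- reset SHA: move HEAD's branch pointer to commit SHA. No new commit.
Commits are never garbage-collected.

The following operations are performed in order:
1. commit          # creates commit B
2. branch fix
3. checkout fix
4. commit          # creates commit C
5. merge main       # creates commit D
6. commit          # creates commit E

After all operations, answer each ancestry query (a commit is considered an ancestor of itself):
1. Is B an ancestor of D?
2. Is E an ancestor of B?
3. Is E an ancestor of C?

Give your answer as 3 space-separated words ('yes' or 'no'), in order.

Answer: yes no no

Derivation:
After op 1 (commit): HEAD=main@B [main=B]
After op 2 (branch): HEAD=main@B [fix=B main=B]
After op 3 (checkout): HEAD=fix@B [fix=B main=B]
After op 4 (commit): HEAD=fix@C [fix=C main=B]
After op 5 (merge): HEAD=fix@D [fix=D main=B]
After op 6 (commit): HEAD=fix@E [fix=E main=B]
ancestors(D) = {A,B,C,D}; B in? yes
ancestors(B) = {A,B}; E in? no
ancestors(C) = {A,B,C}; E in? no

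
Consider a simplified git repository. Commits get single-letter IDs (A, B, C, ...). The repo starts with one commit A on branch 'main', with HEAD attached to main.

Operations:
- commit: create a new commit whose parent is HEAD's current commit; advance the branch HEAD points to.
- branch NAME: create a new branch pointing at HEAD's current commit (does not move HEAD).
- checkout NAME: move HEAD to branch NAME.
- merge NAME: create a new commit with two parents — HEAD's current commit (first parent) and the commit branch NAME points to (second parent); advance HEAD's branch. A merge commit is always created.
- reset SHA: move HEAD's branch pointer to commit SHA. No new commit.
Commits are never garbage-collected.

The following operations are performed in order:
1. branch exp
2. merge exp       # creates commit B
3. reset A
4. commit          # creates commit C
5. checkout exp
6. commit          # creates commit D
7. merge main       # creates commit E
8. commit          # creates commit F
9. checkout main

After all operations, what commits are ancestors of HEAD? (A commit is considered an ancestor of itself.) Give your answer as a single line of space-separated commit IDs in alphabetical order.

Answer: A C

Derivation:
After op 1 (branch): HEAD=main@A [exp=A main=A]
After op 2 (merge): HEAD=main@B [exp=A main=B]
After op 3 (reset): HEAD=main@A [exp=A main=A]
After op 4 (commit): HEAD=main@C [exp=A main=C]
After op 5 (checkout): HEAD=exp@A [exp=A main=C]
After op 6 (commit): HEAD=exp@D [exp=D main=C]
After op 7 (merge): HEAD=exp@E [exp=E main=C]
After op 8 (commit): HEAD=exp@F [exp=F main=C]
After op 9 (checkout): HEAD=main@C [exp=F main=C]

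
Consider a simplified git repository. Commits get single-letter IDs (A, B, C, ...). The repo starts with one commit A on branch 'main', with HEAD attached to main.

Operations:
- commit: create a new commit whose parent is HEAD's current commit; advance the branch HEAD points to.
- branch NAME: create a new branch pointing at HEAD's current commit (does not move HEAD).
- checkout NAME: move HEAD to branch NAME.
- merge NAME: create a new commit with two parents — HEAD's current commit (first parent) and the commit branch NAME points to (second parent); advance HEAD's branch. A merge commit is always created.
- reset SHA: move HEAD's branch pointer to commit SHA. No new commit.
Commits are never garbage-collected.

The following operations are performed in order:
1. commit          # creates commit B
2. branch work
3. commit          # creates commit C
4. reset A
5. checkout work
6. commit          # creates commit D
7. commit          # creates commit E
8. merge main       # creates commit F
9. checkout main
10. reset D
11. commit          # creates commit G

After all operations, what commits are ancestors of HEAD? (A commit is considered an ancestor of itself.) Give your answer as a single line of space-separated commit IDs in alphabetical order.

Answer: A B D G

Derivation:
After op 1 (commit): HEAD=main@B [main=B]
After op 2 (branch): HEAD=main@B [main=B work=B]
After op 3 (commit): HEAD=main@C [main=C work=B]
After op 4 (reset): HEAD=main@A [main=A work=B]
After op 5 (checkout): HEAD=work@B [main=A work=B]
After op 6 (commit): HEAD=work@D [main=A work=D]
After op 7 (commit): HEAD=work@E [main=A work=E]
After op 8 (merge): HEAD=work@F [main=A work=F]
After op 9 (checkout): HEAD=main@A [main=A work=F]
After op 10 (reset): HEAD=main@D [main=D work=F]
After op 11 (commit): HEAD=main@G [main=G work=F]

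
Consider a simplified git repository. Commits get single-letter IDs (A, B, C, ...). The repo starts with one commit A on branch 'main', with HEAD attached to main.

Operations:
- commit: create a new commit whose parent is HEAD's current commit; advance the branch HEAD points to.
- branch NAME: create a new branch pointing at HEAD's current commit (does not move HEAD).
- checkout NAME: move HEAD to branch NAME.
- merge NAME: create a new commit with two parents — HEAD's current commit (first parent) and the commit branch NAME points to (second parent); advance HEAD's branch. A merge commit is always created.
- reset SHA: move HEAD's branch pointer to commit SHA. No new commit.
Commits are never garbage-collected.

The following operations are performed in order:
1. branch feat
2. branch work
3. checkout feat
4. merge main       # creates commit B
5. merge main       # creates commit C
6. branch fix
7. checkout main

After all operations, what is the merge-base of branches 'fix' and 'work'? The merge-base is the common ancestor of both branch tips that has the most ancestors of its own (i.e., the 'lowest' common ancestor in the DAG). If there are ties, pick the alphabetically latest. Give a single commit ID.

Answer: A

Derivation:
After op 1 (branch): HEAD=main@A [feat=A main=A]
After op 2 (branch): HEAD=main@A [feat=A main=A work=A]
After op 3 (checkout): HEAD=feat@A [feat=A main=A work=A]
After op 4 (merge): HEAD=feat@B [feat=B main=A work=A]
After op 5 (merge): HEAD=feat@C [feat=C main=A work=A]
After op 6 (branch): HEAD=feat@C [feat=C fix=C main=A work=A]
After op 7 (checkout): HEAD=main@A [feat=C fix=C main=A work=A]
ancestors(fix=C): ['A', 'B', 'C']
ancestors(work=A): ['A']
common: ['A']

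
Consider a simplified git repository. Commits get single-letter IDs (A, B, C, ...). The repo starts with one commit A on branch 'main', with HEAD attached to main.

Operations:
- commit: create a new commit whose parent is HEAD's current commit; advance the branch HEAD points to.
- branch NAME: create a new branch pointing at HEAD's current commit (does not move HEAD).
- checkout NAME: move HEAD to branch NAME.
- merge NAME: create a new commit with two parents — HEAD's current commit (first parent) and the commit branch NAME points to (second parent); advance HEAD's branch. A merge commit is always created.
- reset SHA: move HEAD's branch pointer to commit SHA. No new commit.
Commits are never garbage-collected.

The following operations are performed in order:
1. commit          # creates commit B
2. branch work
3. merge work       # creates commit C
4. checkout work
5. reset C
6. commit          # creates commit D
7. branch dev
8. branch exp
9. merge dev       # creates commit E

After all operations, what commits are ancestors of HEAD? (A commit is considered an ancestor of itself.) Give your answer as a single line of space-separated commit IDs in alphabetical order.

After op 1 (commit): HEAD=main@B [main=B]
After op 2 (branch): HEAD=main@B [main=B work=B]
After op 3 (merge): HEAD=main@C [main=C work=B]
After op 4 (checkout): HEAD=work@B [main=C work=B]
After op 5 (reset): HEAD=work@C [main=C work=C]
After op 6 (commit): HEAD=work@D [main=C work=D]
After op 7 (branch): HEAD=work@D [dev=D main=C work=D]
After op 8 (branch): HEAD=work@D [dev=D exp=D main=C work=D]
After op 9 (merge): HEAD=work@E [dev=D exp=D main=C work=E]

Answer: A B C D E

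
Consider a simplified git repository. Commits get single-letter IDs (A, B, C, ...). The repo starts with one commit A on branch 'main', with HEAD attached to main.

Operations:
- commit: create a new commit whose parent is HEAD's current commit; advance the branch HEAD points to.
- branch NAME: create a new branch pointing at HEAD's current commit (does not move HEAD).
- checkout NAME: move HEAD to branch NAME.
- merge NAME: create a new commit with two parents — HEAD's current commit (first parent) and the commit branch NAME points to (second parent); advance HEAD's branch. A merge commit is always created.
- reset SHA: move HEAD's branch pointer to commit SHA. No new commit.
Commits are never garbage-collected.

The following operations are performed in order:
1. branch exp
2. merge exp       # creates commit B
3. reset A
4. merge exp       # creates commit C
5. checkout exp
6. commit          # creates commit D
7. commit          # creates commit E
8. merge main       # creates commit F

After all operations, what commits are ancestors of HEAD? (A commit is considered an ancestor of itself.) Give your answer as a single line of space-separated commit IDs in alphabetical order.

After op 1 (branch): HEAD=main@A [exp=A main=A]
After op 2 (merge): HEAD=main@B [exp=A main=B]
After op 3 (reset): HEAD=main@A [exp=A main=A]
After op 4 (merge): HEAD=main@C [exp=A main=C]
After op 5 (checkout): HEAD=exp@A [exp=A main=C]
After op 6 (commit): HEAD=exp@D [exp=D main=C]
After op 7 (commit): HEAD=exp@E [exp=E main=C]
After op 8 (merge): HEAD=exp@F [exp=F main=C]

Answer: A C D E F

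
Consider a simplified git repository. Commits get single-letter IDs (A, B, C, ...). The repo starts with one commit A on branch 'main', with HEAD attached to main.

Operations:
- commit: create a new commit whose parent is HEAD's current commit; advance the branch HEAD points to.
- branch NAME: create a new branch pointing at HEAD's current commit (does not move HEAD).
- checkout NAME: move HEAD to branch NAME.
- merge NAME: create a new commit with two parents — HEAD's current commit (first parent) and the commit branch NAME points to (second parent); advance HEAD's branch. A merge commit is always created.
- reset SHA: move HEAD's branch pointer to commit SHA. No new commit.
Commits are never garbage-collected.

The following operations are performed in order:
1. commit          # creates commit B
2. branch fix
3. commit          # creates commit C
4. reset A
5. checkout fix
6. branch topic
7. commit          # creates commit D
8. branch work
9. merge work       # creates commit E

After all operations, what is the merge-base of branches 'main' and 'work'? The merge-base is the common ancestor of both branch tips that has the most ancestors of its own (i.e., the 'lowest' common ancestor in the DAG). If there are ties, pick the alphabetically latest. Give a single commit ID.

Answer: A

Derivation:
After op 1 (commit): HEAD=main@B [main=B]
After op 2 (branch): HEAD=main@B [fix=B main=B]
After op 3 (commit): HEAD=main@C [fix=B main=C]
After op 4 (reset): HEAD=main@A [fix=B main=A]
After op 5 (checkout): HEAD=fix@B [fix=B main=A]
After op 6 (branch): HEAD=fix@B [fix=B main=A topic=B]
After op 7 (commit): HEAD=fix@D [fix=D main=A topic=B]
After op 8 (branch): HEAD=fix@D [fix=D main=A topic=B work=D]
After op 9 (merge): HEAD=fix@E [fix=E main=A topic=B work=D]
ancestors(main=A): ['A']
ancestors(work=D): ['A', 'B', 'D']
common: ['A']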